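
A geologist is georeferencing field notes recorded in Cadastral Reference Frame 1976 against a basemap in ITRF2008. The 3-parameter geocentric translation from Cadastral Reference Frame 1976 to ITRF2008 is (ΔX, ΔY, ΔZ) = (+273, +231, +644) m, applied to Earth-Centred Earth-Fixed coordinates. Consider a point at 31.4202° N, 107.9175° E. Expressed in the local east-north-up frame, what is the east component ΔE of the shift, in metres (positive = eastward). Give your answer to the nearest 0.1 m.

At φ = 31.4202°, λ = 107.9175°: sin φ = 0.521311, cos φ = 0.853367, sin λ = 0.951500, cos λ = -0.307647.
ΔE = −sin λ·ΔX + cos λ·ΔY = −(0.951500)·(273) + (-0.307647)·(231) = -330.83 m.

ΔE = -330.8 m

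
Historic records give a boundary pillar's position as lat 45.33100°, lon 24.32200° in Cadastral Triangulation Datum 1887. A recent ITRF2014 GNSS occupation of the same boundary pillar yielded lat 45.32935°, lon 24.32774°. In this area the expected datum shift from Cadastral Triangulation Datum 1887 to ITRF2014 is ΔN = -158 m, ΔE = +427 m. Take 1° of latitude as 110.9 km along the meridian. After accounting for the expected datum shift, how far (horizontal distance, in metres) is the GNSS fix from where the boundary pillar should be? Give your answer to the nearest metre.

32 m

Observed coordinate differences: Δφ = -0.00165°, Δλ = +0.00574°.
Converting to metres (1° lat = 110900 m, cos φ = 0.703010): observed ΔN = -183.0 m, observed ΔE = 447.5 m.
Subtracting the expected shift leaves a residual of -183.0 − (-158) = -25.0 m north and 447.5 − (427) = 20.5 m east.
Residual distance = √((-25.0)² + 20.5²) = 32.3 m.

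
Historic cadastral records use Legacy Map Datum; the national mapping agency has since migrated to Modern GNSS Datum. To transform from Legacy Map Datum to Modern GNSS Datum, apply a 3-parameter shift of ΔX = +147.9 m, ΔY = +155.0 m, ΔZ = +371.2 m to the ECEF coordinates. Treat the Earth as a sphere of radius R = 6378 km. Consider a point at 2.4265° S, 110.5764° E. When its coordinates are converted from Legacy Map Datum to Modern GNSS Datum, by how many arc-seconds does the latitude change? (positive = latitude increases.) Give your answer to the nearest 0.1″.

Δφ = 12.1″

sin φ = -0.042338, cos φ = 0.999103, sin λ = 0.936204, cos λ = -0.351456.
North component: ΔN = −sin φ cos λ·ΔX − sin φ sin λ·ΔY + cos φ·ΔZ = −(-0.042338)(-0.351456)(147.9) − (-0.042338)(0.936204)(155.0) + (0.999103)(371.2) = 374.81 m.
1° of latitude spans πR/180 = 111317 m, so Δφ = 374.81 / 111317 × 3600 = 12.121″.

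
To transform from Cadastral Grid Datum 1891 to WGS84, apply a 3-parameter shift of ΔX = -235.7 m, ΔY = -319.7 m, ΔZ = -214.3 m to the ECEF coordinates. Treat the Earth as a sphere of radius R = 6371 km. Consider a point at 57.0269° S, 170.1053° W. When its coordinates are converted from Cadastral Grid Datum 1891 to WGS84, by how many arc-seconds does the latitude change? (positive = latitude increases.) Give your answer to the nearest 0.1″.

sin φ = -0.838926, cos φ = 0.544245, sin λ = -0.171838, cos λ = -0.985125.
North component: ΔN = −sin φ cos λ·ΔX − sin φ sin λ·ΔY + cos φ·ΔZ = −(-0.838926)(-0.985125)(-235.7) − (-0.838926)(-0.171838)(-319.7) + (0.544245)(-214.3) = 124.25 m.
1° of latitude spans πR/180 = 111195 m, so Δφ = 124.25 / 111195 × 3600 = 4.023″.

Δφ = 4.0″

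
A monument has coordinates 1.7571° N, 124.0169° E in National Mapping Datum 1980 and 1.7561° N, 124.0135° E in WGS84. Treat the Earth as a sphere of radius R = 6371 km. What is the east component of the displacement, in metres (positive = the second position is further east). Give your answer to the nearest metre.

ΔE = -378 m

Δφ = 1.7561° − 1.7571° = -0.0010°; Δλ = 124.0135° − 124.0169° = -0.0034°.
1° along a meridian = πR/180 = 111195 m.
ΔN = Δφ × 111195 = -111.2 m; ΔE = Δλ × 111195 × cos(1.7571°) = -0.0034 × 111195 × 0.999530 = -377.9 m.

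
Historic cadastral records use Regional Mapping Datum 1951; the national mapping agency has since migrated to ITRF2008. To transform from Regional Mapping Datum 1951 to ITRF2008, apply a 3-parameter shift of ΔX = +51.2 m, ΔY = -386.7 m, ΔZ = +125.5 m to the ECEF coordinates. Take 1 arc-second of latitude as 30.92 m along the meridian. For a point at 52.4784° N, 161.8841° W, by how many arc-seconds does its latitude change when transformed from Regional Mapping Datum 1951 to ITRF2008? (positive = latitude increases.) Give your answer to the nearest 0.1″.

sin φ = 0.793124, cos φ = 0.609060, sin λ = -0.310940, cos λ = -0.950429.
North component: ΔN = −sin φ cos λ·ΔX − sin φ sin λ·ΔY + cos φ·ΔZ = −(0.793124)(-0.950429)(51.2) − (0.793124)(-0.310940)(-386.7) + (0.609060)(125.5) = 19.67 m.
1° of latitude spans 3600 × 30.92 = 111312 m, so Δφ = 19.67 / 111312 × 3600 = 0.636″.

Δφ = 0.6″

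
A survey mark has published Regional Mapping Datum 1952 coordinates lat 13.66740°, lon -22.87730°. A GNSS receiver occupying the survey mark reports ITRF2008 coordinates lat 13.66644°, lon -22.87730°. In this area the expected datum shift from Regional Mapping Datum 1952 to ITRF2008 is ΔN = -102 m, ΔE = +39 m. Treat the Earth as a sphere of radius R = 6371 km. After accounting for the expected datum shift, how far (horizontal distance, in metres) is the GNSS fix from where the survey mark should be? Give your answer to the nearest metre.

39 m

Observed coordinate differences: Δφ = -0.00096°, Δλ = +0.00000°.
Converting to metres (1° lat = 111195 m, cos φ = 0.971684): observed ΔN = -106.7 m, observed ΔE = 0.0 m.
Subtracting the expected shift leaves a residual of -106.7 − (-102) = -4.7 m north and 0.0 − (39) = -39.0 m east.
Residual distance = √((-4.7)² + (-39.0)²) = 39.3 m.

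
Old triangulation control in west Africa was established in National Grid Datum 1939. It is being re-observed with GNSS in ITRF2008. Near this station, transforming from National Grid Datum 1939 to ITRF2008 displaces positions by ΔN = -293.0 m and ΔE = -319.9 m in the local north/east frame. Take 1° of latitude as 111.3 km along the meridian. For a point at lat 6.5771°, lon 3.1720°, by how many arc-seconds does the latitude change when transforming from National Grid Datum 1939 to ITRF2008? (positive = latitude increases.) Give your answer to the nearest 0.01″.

Δφ = -9.48″

1° of latitude = 111.3 km, so Δφ = -293.0 / 111300 = -0.0026325° = -9.477″.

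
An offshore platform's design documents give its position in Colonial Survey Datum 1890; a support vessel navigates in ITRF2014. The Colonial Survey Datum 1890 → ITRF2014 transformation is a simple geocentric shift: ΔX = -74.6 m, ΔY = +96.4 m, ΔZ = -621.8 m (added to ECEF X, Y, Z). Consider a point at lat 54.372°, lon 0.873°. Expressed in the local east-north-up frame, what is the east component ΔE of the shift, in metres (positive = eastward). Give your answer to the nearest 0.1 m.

ΔE = 97.5 m

At φ = 54.372°, λ = 0.873°: sin φ = 0.812816, cos φ = 0.582520, sin λ = 0.015236, cos λ = 0.999884.
ΔE = −sin λ·ΔX + cos λ·ΔY = −(0.015236)·(-74.6) + (0.999884)·(96.4) = 97.53 m.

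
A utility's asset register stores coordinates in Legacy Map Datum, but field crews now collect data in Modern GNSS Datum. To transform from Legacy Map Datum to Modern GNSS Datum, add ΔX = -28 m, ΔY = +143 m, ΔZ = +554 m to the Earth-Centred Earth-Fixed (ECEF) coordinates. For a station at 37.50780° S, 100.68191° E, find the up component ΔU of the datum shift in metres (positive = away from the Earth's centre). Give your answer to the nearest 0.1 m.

At φ = -37.50780°, λ = 100.68191°: sin φ = -0.608869, cos φ = 0.793270, sin λ = 0.982671, cos λ = -0.185356.
ΔU = cos φ cos λ·ΔX + cos φ sin λ·ΔY + sin φ·ΔZ = (0.793270)(-0.185356)(-28) + (0.793270)(0.982671)(143) + (-0.608869)(554) = -221.72 m.

ΔU = -221.7 m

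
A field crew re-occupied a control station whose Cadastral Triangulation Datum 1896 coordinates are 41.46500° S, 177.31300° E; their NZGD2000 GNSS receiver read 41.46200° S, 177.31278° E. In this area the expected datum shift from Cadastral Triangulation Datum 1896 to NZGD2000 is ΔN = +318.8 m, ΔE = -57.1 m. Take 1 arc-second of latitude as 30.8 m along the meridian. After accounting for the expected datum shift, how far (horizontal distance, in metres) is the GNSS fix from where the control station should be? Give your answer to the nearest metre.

Observed coordinate differences: Δφ = +0.00300°, Δλ = -0.00022°.
Converting to metres (1° lat = 110880 m, cos φ = 0.749360): observed ΔN = 332.6 m, observed ΔE = -18.3 m.
Subtracting the expected shift leaves a residual of 332.6 − (318.8) = 13.8 m north and -18.3 − (-57.1) = 38.8 m east.
Residual distance = √(13.8² + 38.8²) = 41.2 m.

41 m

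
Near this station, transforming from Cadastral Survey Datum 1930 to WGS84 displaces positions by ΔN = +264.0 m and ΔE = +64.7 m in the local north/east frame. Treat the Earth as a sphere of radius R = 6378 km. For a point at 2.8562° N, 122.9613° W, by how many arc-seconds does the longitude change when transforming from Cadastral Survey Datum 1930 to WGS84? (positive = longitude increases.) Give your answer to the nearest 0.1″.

At latitude 2.8562°, cos φ = 0.998758.
One radian of longitude at latitude φ spans R cos φ, so Δλ = ΔE / (R cos φ) = 64.7 / (6378000 × 0.998758) = 1.0157e-05 rad = 2.095″.

Δλ = 2.1″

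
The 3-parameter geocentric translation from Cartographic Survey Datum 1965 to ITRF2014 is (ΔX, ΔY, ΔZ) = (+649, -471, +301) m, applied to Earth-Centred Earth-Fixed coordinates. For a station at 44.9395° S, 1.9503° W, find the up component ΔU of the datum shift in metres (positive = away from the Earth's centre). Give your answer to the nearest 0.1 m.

At φ = -44.9395°, λ = -1.9503°: sin φ = -0.706360, cos φ = 0.707853, sin λ = -0.034033, cos λ = 0.999421.
ΔU = cos φ cos λ·ΔX + cos φ sin λ·ΔY + sin φ·ΔZ = (0.707853)(0.999421)(649) + (0.707853)(-0.034033)(-471) + (-0.706360)(301) = 257.86 m.

ΔU = 257.9 m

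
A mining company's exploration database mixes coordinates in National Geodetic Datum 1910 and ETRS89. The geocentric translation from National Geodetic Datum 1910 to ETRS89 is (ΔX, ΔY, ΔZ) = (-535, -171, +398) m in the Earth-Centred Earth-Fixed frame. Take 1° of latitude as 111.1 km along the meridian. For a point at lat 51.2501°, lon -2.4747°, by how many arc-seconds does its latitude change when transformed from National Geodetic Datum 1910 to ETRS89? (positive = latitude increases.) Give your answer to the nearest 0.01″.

sin φ = 0.779886, cos φ = 0.625922, sin λ = -0.043178, cos λ = 0.999067.
North component: ΔN = −sin φ cos λ·ΔX − sin φ sin λ·ΔY + cos φ·ΔZ = −(0.779886)(0.999067)(-535) − (0.779886)(-0.043178)(-171) + (0.625922)(398) = 660.21 m.
1° of latitude spans 111100 m, so Δφ = 660.21 / 111100 × 3600 = 21.393″.

Δφ = 21.39″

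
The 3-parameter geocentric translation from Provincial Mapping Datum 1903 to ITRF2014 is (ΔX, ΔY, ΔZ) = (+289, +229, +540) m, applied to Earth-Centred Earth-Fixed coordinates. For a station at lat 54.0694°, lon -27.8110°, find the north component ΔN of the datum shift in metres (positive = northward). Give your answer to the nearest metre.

ΔN = 196 m

The local north axis is (−sin φ cos λ, −sin φ sin λ, cos φ), giving ΔN = -206.981 + 86.513 + 316.875 = 196.41 m.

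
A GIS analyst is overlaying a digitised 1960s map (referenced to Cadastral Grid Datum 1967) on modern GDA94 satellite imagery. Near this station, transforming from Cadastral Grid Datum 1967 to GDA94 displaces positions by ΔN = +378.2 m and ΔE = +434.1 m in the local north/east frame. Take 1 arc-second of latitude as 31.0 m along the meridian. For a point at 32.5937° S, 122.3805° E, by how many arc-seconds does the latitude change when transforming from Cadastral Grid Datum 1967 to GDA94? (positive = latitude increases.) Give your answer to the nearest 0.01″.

1″ of latitude = 31.00 m, so Δφ = 378.2 / 31.00 = 12.200″.

Δφ = 12.20″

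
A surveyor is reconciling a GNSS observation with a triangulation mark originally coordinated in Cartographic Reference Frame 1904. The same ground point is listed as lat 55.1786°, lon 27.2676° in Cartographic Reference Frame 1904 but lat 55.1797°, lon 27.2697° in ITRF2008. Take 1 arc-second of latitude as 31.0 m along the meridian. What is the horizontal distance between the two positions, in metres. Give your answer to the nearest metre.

182 m

Δφ = 55.1797° − 55.1786° = +0.0011°; Δλ = 27.2697° − 27.2676° = +0.0021°.
1° of latitude = 3600 × 31.00 = 111600 m.
ΔN = Δφ × 111600 = 122.8 m; ΔE = Δλ × 111600 × cos(55.1786°) = +0.0021 × 111600 × 0.571020 = 133.8 m.
Distance = √(ΔE² + ΔN²) = √(133.8² + 122.8²) = 181.6 m.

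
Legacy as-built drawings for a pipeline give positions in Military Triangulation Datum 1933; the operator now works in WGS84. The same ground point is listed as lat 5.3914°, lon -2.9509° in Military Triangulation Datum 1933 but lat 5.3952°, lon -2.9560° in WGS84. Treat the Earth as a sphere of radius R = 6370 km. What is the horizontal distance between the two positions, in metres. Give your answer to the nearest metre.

705 m

Δφ = 5.3952° − 5.3914° = +0.0038°; Δλ = -2.9560° − -2.9509° = -0.0051°.
1° along a meridian = πR/180 = 111177 m.
ΔN = Δφ × 111177 = 422.5 m; ΔE = Δλ × 111177 × cos(5.3914°) = -0.0051 × 111177 × 0.995576 = -564.5 m.
Distance = √(ΔE² + ΔN²) = √((-564.5)² + 422.5²) = 705.1 m.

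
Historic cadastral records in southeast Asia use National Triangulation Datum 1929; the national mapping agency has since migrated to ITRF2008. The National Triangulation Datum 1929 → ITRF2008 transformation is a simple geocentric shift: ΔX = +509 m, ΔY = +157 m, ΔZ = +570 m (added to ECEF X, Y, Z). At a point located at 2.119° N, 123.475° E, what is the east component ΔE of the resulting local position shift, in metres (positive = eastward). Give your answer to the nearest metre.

The local east axis at (φ, λ) is (−sin λ, cos λ, 0), so ΔE = −sin(123.475°)·509 + cos(123.475°)·157 = -511.17 m.

ΔE = -511 m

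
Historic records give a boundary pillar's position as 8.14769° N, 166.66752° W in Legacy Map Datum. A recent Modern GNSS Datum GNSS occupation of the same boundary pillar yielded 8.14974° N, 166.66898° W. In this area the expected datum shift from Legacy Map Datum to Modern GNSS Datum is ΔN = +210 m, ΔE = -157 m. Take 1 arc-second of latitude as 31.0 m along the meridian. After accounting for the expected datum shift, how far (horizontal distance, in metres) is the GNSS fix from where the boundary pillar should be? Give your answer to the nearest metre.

19 m

Observed coordinate differences: Δφ = +0.00205°, Δλ = -0.00146°.
Converting to metres (1° lat = 111600 m, cos φ = 0.989906): observed ΔN = 228.8 m, observed ΔE = -161.3 m.
Subtracting the expected shift leaves a residual of 228.8 − (210) = 18.8 m north and -161.3 − (-157) = -4.3 m east.
Residual distance = √(18.8² + (-4.3)²) = 19.3 m.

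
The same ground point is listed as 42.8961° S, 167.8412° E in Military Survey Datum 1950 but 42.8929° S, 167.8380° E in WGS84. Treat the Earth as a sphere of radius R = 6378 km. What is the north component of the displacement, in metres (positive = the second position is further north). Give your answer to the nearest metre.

ΔN = 356 m

Δφ = -42.8929° − -42.8961° = +0.0032°; Δλ = 167.8380° − 167.8412° = -0.0032°.
1° along a meridian = πR/180 = 111317 m.
ΔN = Δφ × 111317 = 356.2 m; ΔE = Δλ × 111317 × cos(-42.8961°) = -0.0032 × 111317 × 0.732589 = -261.0 m.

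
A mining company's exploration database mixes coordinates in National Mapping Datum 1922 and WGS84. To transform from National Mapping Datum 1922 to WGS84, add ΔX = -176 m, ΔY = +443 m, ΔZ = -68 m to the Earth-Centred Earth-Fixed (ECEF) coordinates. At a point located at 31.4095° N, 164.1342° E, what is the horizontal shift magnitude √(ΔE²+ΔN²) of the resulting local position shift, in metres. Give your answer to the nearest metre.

432 m

The local east axis at (φ, λ) is (−sin λ, cos λ, 0), so ΔE = −sin(164.1342°)·(-176) + cos(164.1342°)·443 = -378.01 m.
The local north axis is (−sin φ cos λ, −sin φ sin λ, cos φ), giving ΔN = -88.228 − 63.116 − 58.036 = -209.38 m.
Horizontal magnitude = √(ΔE² + ΔN²) = √((-378.01)² + (-209.38)²) = 432.12 m.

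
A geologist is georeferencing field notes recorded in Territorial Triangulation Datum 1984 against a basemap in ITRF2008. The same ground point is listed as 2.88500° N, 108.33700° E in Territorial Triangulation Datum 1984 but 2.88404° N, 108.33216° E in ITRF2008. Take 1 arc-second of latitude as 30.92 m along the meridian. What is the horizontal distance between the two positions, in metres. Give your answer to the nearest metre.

Δφ = 2.88404° − 2.88500° = -0.00096°; Δλ = 108.33216° − 108.33700° = -0.00484°.
1° of latitude = 3600 × 30.92 = 111312 m.
ΔN = Δφ × 111312 = -106.9 m; ΔE = Δλ × 111312 × cos(2.88500°) = -0.00484 × 111312 × 0.998733 = -538.1 m.
Distance = √(ΔE² + ΔN²) = √((-538.1)² + (-106.9)²) = 548.6 m.

549 m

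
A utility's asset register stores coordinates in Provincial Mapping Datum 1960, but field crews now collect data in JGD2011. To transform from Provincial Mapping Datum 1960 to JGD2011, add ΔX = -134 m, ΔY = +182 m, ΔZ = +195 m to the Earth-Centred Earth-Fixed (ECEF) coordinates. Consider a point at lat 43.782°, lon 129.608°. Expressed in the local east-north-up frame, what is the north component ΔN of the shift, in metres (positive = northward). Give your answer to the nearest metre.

The local north axis is (−sin φ cos λ, −sin φ sin λ, cos φ), giving ΔN = -59.110 − 97.019 + 140.786 = -15.34 m.

ΔN = -15 m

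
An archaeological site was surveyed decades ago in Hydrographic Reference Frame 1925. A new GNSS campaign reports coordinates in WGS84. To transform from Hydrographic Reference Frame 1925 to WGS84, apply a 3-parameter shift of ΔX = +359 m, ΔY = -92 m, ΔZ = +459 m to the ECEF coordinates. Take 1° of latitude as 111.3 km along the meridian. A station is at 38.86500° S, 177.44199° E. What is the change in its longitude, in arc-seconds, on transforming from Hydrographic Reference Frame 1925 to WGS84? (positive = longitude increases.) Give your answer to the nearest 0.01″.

Δλ = 3.15″

sin φ = -0.627488, cos φ = 0.778627, sin λ = 0.044631, cos λ = -0.999004.
East component: ΔE = −sin λ·ΔX + cos λ·ΔY = −(0.044631)(359) + (-0.999004)(-92) = 75.89 m.
1° of latitude spans 111300 m; at latitude φ, 1° of longitude spans that × cos φ = 86661.1 m, so Δλ = 75.89 / 86661.1 × 3600 = 3.152″.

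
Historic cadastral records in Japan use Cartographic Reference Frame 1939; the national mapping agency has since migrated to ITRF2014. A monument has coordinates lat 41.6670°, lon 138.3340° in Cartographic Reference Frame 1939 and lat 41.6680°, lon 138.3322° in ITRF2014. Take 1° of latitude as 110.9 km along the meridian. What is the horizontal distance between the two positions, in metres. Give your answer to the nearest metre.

Δφ = 41.6680° − 41.6670° = +0.0010°; Δλ = 138.3322° − 138.3340° = -0.0018°.
ΔN = Δφ × 110900 = 110.9 m; ΔE = Δλ × 110900 × cos(41.6670°) = -0.0018 × 110900 × 0.747021 = -149.1 m.
Distance = √(ΔE² + ΔN²) = √((-149.1)² + 110.9²) = 185.8 m.

186 m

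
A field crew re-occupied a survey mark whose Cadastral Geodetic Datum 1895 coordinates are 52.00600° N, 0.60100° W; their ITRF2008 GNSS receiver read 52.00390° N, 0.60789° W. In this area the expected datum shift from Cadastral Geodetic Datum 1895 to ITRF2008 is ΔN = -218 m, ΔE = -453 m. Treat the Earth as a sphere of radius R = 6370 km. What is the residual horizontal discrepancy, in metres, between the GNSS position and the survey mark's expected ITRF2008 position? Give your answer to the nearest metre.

24 m

Observed coordinate differences: Δφ = -0.00210°, Δλ = -0.00689°.
Converting to metres (1° lat = 111177 m, cos φ = 0.615579): observed ΔN = -233.5 m, observed ΔE = -471.5 m.
Subtracting the expected shift leaves a residual of -233.5 − (-218) = -15.5 m north and -471.5 − (-453) = -18.5 m east.
Residual distance = √((-15.5)² + (-18.5)²) = 24.1 m.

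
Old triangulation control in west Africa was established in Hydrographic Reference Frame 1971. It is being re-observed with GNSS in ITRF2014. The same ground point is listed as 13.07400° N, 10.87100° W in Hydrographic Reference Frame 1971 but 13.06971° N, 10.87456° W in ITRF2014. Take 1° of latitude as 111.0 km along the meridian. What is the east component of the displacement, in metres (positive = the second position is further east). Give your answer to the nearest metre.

ΔE = -385 m

Δφ = 13.06971° − 13.07400° = -0.00429°; Δλ = -10.87456° − -10.87100° = -0.00356°.
ΔN = Δφ × 111000 = -476.2 m; ΔE = Δλ × 111000 × cos(13.07400°) = -0.00356 × 111000 × 0.974079 = -384.9 m.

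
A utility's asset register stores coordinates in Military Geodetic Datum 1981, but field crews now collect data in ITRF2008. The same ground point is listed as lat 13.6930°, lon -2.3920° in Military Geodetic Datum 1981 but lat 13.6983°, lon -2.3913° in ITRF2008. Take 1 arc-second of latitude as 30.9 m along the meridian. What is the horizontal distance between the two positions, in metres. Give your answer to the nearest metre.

Δφ = 13.6983° − 13.6930° = +0.0053°; Δλ = -2.3913° − -2.3920° = +0.0007°.
1° of latitude = 3600 × 30.90 = 111240 m.
ΔN = Δφ × 111240 = 589.6 m; ΔE = Δλ × 111240 × cos(13.6930°) = +0.0007 × 111240 × 0.971578 = 75.7 m.
Distance = √(ΔE² + ΔN²) = √(75.7² + 589.6²) = 594.4 m.

594 m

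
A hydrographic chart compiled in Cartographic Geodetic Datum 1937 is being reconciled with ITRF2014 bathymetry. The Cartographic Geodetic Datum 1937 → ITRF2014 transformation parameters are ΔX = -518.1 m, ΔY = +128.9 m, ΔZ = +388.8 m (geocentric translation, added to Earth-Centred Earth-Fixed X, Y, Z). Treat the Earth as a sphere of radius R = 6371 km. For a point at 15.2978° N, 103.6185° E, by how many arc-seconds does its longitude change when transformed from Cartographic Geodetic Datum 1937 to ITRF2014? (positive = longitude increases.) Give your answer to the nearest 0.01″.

sin φ = 0.263836, cos φ = 0.964568, sin λ = 0.971885, cos λ = -0.235456.
East component: ΔE = −sin λ·ΔX + cos λ·ΔY = −(0.971885)(-518.1) + (-0.235456)(128.9) = 473.18 m.
1° of latitude spans πR/180 = 111195 m; at latitude φ, 1° of longitude spans that × cos φ = 107255.0 m, so Δλ = 473.18 / 107255.0 × 3600 = 15.882″.

Δλ = 15.88″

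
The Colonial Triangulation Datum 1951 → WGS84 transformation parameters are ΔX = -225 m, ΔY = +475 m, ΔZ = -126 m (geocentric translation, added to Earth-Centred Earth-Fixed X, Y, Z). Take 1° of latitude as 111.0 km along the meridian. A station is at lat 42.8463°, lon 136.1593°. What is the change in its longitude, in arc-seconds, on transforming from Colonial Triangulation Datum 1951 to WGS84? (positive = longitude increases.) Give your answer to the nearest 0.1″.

sin φ = 0.680034, cos φ = 0.733181, sin λ = 0.692656, cos λ = -0.721268.
East component: ΔE = −sin λ·ΔX + cos λ·ΔY = −(0.692656)(-225) + (-0.721268)(475) = -186.75 m.
1° of latitude spans 111000 m; at latitude φ, 1° of longitude spans that × cos φ = 81383.0 m, so Δλ = -186.75 / 81383.0 × 3600 = -8.261″.

Δλ = -8.3″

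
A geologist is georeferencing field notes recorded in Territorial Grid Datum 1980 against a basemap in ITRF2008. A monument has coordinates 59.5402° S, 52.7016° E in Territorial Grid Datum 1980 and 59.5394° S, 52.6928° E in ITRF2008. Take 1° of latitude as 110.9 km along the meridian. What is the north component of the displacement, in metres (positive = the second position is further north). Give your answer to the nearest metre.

Δφ = -59.5394° − -59.5402° = +0.0008°; Δλ = 52.6928° − 52.7016° = -0.0088°.
ΔN = Δφ × 110900 = 88.7 m; ΔE = Δλ × 110900 × cos(-59.5402°) = -0.0088 × 110900 × 0.506934 = -494.7 m.

ΔN = 89 m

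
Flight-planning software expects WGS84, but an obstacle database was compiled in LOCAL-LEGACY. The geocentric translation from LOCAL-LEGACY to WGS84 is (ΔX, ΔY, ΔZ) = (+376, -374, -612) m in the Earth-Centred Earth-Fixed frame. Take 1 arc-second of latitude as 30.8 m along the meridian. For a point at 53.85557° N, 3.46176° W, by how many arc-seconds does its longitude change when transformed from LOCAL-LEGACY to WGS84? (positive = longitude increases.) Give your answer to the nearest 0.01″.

sin φ = 0.807533, cos φ = 0.589823, sin λ = -0.060382, cos λ = 0.998175.
East component: ΔE = −sin λ·ΔX + cos λ·ΔY = −(-0.060382)(376) + (0.998175)(-374) = -350.61 m.
1° of latitude spans 3600 × 30.80 = 110880 m; at latitude φ, 1° of longitude spans that × cos φ = 65399.5 m, so Δλ = -350.61 / 65399.5 × 3600 = -19.300″.

Δλ = -19.30″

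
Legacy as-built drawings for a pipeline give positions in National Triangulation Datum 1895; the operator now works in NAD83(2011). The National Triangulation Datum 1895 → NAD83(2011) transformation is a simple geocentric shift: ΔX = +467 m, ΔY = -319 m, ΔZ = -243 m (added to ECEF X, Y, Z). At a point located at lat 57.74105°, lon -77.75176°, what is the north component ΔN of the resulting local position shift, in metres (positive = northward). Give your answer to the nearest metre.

The local north axis is (−sin φ cos λ, −sin φ sin λ, cos φ), giving ΔN = -83.780 − 263.620 − 129.700 = -477.10 m.

ΔN = -477 m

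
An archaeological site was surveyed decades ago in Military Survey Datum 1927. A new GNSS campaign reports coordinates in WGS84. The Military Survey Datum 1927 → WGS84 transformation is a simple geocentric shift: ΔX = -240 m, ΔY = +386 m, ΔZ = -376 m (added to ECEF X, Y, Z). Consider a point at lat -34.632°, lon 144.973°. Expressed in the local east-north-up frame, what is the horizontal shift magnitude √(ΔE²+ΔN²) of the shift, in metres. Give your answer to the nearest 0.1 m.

At φ = -34.632°, λ = 144.973°: sin φ = -0.568303, cos φ = 0.822819, sin λ = 0.573962, cos λ = -0.818882.
ΔE = −sin λ·ΔX + cos λ·ΔY = −(0.573962)·(-240) + (-0.818882)·(386) = -178.34 m.
ΔN = −sin φ cos λ·ΔX − sin φ sin λ·ΔY + cos φ·ΔZ = −(-0.568303)(-0.818882)(-240) − (-0.568303)(0.573962)(386) + (0.822819)(-376) = -71.78 m.
Horizontal magnitude = √(ΔE² + ΔN²) = √((-178.34)² + (-71.78)²) = 192.24 m.

192.2 m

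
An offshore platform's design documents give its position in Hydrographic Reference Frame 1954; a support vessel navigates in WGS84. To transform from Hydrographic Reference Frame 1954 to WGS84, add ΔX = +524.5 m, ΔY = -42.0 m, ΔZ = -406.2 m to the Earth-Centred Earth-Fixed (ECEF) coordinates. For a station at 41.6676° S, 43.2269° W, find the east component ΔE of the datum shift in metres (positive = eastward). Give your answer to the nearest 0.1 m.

The local east axis at (φ, λ) is (−sin λ, cos λ, 0), so ΔE = −sin(-43.2269°)·524.5 + cos(-43.2269°)·(-42.0) = 328.62 m.

ΔE = 328.6 m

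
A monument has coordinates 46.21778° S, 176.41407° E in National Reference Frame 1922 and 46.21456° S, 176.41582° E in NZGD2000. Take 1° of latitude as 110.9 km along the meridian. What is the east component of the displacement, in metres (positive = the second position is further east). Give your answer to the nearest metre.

ΔE = 134 m

Δφ = -46.21456° − -46.21778° = +0.00322°; Δλ = 176.41582° − 176.41407° = +0.00175°.
ΔN = Δφ × 110900 = 357.1 m; ΔE = Δλ × 110900 × cos(-46.21778°) = +0.00175 × 110900 × 0.691919 = 134.3 m.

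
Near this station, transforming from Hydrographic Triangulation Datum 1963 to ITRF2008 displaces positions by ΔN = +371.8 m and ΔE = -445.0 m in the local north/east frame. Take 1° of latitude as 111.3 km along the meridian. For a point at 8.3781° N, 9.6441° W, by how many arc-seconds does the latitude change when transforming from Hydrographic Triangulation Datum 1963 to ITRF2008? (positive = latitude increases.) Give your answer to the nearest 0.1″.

1° of latitude = 111.3 km, so Δφ = 371.8 / 111300 = 0.0033405° = 12.026″.

Δφ = 12.0″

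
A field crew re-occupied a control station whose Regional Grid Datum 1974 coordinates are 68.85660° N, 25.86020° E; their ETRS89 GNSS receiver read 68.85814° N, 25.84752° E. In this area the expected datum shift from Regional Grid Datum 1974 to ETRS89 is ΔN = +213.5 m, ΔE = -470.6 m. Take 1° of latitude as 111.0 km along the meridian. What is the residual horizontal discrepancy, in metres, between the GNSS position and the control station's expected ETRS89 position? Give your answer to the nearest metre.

56 m

Observed coordinate differences: Δφ = +0.00154°, Δλ = -0.01268°.
Converting to metres (1° lat = 111000 m, cos φ = 0.360703): observed ΔN = 170.9 m, observed ΔE = -507.7 m.
Subtracting the expected shift leaves a residual of 170.9 − (213.5) = -42.6 m north and -507.7 − (-470.6) = -37.1 m east.
Residual distance = √((-42.6)² + (-37.1)²) = 56.4 m.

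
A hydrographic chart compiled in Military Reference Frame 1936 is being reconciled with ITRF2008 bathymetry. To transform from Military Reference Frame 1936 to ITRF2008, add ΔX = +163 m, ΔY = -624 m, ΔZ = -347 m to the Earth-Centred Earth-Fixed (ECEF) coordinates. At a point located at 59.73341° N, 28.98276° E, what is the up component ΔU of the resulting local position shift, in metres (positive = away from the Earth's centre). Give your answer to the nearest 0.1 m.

At φ = 59.73341°, λ = 28.98276°: sin φ = 0.863690, cos φ = 0.504024, sin λ = 0.484546, cos λ = 0.874766.
ΔU = cos φ cos λ·ΔX + cos φ sin λ·ΔY + sin φ·ΔZ = (0.504024)(0.874766)(163) + (0.504024)(0.484546)(-624) + (0.863690)(-347) = -380.23 m.

ΔU = -380.2 m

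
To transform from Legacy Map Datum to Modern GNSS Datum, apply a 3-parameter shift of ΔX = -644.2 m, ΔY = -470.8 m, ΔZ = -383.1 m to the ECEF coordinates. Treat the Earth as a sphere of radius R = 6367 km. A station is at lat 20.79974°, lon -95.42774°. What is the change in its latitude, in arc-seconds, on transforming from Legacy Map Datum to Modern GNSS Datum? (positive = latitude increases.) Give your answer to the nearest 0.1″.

sin φ = 0.355103, cos φ = 0.934827, sin λ = -0.995516, cos λ = -0.094590.
North component: ΔN = −sin φ cos λ·ΔX − sin φ sin λ·ΔY + cos φ·ΔZ = −(0.355103)(-0.094590)(-644.2) − (0.355103)(-0.995516)(-470.8) + (0.934827)(-383.1) = -546.20 m.
1° of latitude spans πR/180 = 111125 m, so Δφ = -546.20 / 111125 × 3600 = -17.695″.

Δφ = -17.7″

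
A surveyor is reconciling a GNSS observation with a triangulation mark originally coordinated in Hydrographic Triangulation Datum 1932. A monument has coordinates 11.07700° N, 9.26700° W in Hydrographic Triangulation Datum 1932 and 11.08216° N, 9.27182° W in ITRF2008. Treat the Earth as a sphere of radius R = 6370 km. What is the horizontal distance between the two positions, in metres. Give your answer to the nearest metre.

Δφ = 11.08216° − 11.07700° = +0.00516°; Δλ = -9.27182° − -9.26700° = -0.00482°.
1° along a meridian = πR/180 = 111177 m.
ΔN = Δφ × 111177 = 573.7 m; ΔE = Δλ × 111177 × cos(11.07700°) = -0.00482 × 111177 × 0.981370 = -525.9 m.
Distance = √(ΔE² + ΔN²) = √((-525.9)² + 573.7²) = 778.2 m.

778 m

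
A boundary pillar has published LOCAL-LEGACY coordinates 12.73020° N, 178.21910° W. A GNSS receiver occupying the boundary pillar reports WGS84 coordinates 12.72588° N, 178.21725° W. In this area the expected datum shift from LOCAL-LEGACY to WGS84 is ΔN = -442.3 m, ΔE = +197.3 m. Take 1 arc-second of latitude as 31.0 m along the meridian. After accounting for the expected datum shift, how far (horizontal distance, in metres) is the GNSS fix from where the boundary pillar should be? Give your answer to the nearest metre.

40 m

Observed coordinate differences: Δφ = -0.00432°, Δλ = +0.00185°.
Converting to metres (1° lat = 111600 m, cos φ = 0.975419): observed ΔN = -482.1 m, observed ΔE = 201.4 m.
Subtracting the expected shift leaves a residual of -482.1 − (-442.3) = -39.8 m north and 201.4 − (197.3) = 4.1 m east.
Residual distance = √((-39.8)² + 4.1²) = 40.0 m.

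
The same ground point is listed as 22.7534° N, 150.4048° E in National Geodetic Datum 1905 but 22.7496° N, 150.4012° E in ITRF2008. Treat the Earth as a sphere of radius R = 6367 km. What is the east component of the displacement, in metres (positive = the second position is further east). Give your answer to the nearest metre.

Δφ = 22.7496° − 22.7534° = -0.0038°; Δλ = 150.4012° − 150.4048° = -0.0036°.
1° along a meridian = πR/180 = 111125 m.
ΔN = Δφ × 111125 = -422.3 m; ΔE = Δλ × 111125 × cos(22.7534°) = -0.0036 × 111125 × 0.922178 = -368.9 m.

ΔE = -369 m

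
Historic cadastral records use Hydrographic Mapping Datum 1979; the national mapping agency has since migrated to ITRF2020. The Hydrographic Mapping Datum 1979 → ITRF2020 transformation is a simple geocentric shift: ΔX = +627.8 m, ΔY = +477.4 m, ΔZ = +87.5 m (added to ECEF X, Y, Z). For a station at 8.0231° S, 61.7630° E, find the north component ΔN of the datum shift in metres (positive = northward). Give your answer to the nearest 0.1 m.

ΔN = 186.8 m

At φ = -8.0231°, λ = 61.7630°: sin φ = -0.139572, cos φ = 0.990212, sin λ = 0.880998, cos λ = 0.473120.
ΔN = −sin φ cos λ·ΔX − sin φ sin λ·ΔY + cos φ·ΔZ = −(-0.139572)(0.473120)(627.8) − (-0.139572)(0.880998)(477.4) + (0.990212)(87.5) = 186.80 m.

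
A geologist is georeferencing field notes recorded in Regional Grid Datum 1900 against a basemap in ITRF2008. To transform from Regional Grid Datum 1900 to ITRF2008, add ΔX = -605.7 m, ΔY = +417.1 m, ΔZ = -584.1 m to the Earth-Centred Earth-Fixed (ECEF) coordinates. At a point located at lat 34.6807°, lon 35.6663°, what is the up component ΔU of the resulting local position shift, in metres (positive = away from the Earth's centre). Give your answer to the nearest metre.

ΔU = -537 m

At φ = 34.6807°, λ = 35.6663°: sin φ = 0.569003, cos φ = 0.822336, sin λ = 0.583063, cos λ = 0.812427.
ΔU = cos φ cos λ·ΔX + cos φ sin λ·ΔY + sin φ·ΔZ = (0.822336)(0.812427)(-605.7) + (0.822336)(0.583063)(417.1) + (0.569003)(-584.1) = -537.03 m.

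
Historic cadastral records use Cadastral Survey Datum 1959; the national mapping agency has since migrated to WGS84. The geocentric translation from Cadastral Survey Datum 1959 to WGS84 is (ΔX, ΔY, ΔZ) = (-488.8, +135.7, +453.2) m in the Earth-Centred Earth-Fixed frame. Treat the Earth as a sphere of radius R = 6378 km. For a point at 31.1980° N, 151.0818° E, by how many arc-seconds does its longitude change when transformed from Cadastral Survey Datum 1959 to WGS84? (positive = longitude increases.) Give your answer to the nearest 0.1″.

Δλ = 4.4″

sin φ = 0.517997, cos φ = 0.855382, sin λ = 0.483560, cos λ = -0.875311.
East component: ΔE = −sin λ·ΔX + cos λ·ΔY = −(0.483560)(-488.8) + (-0.875311)(135.7) = 117.58 m.
1° of latitude spans πR/180 = 111317 m; at latitude φ, 1° of longitude spans that × cos φ = 95218.7 m, so Δλ = 117.58 / 95218.7 × 3600 = 4.446″.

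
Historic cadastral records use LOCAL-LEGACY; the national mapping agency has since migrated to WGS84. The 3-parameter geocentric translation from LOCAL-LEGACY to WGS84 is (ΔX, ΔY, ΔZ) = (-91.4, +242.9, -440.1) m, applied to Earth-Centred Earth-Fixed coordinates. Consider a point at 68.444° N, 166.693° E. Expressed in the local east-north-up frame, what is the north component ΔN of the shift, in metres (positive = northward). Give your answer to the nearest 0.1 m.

At φ = 68.444°, λ = 166.693°: sin φ = 0.930059, cos φ = 0.367410, sin λ = 0.230169, cos λ = -0.973151.
ΔN = −sin φ cos λ·ΔX − sin φ sin λ·ΔY + cos φ·ΔZ = −(0.930059)(-0.973151)(-91.4) − (0.930059)(0.230169)(242.9) + (0.367410)(-440.1) = -296.42 m.

ΔN = -296.4 m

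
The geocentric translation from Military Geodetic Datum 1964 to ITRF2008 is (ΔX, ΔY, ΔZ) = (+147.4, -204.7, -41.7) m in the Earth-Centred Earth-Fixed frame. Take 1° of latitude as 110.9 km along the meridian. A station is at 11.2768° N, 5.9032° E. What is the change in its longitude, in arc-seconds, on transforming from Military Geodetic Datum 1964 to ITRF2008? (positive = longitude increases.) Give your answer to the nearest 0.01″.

Δλ = -7.24″

sin φ = 0.195549, cos φ = 0.980694, sin λ = 0.102848, cos λ = 0.994697.
East component: ΔE = −sin λ·ΔX + cos λ·ΔY = −(0.102848)(147.4) + (0.994697)(-204.7) = -218.77 m.
1° of latitude spans 110900 m; at latitude φ, 1° of longitude spans that × cos φ = 108759.0 m, so Δλ = -218.77 / 108759.0 × 3600 = -7.242″.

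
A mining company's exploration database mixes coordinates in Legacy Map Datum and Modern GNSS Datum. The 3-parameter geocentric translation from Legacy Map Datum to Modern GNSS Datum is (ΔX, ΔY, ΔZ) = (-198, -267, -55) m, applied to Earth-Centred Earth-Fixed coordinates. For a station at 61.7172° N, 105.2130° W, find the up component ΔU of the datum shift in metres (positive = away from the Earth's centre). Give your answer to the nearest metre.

At φ = 61.7172°, λ = -105.2130°: sin φ = 0.880620, cos φ = 0.473824, sin λ = -0.964957, cos λ = -0.262408.
ΔU = cos φ cos λ·ΔX + cos φ sin λ·ΔY + sin φ·ΔZ = (0.473824)(-0.262408)(-198) + (0.473824)(-0.964957)(-267) + (0.880620)(-55) = 98.26 m.

ΔU = 98 m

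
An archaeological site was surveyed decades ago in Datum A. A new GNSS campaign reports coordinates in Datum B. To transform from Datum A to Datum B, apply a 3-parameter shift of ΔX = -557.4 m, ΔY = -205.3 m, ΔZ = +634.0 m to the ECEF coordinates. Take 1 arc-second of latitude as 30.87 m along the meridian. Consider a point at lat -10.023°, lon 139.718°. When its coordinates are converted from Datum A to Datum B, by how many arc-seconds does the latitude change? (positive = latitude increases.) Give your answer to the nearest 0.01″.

sin φ = -0.174043, cos φ = 0.984738, sin λ = 0.646550, cos λ = -0.762871.
North component: ΔN = −sin φ cos λ·ΔX − sin φ sin λ·ΔY + cos φ·ΔZ = −(-0.174043)(-0.762871)(-557.4) − (-0.174043)(0.646550)(-205.3) + (0.984738)(634.0) = 675.23 m.
1° of latitude spans 3600 × 30.87 = 111132 m, so Δφ = 675.23 / 111132 × 3600 = 21.873″.

Δφ = 21.87″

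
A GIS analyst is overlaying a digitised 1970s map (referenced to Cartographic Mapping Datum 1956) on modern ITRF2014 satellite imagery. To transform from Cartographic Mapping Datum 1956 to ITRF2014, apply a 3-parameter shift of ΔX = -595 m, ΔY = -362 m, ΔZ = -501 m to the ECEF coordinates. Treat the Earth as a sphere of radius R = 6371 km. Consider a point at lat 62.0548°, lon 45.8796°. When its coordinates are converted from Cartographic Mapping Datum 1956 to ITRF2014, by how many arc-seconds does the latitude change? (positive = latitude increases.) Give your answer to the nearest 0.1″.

sin φ = 0.883396, cos φ = 0.468627, sin λ = 0.717878, cos λ = 0.696168.
North component: ΔN = −sin φ cos λ·ΔX − sin φ sin λ·ΔY + cos φ·ΔZ = −(0.883396)(0.696168)(-595) − (0.883396)(0.717878)(-362) + (0.468627)(-501) = 360.71 m.
1° of latitude spans πR/180 = 111195 m, so Δφ = 360.71 / 111195 × 3600 = 11.678″.

Δφ = 11.7″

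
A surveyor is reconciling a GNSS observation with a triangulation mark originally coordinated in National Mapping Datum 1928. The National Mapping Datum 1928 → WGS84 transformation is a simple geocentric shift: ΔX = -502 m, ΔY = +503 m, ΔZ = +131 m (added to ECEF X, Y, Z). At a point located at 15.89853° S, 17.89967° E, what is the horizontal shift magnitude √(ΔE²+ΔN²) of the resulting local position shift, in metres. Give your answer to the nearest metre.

634 m

At φ = -15.89853°, λ = 17.89967°: sin φ = -0.273935, cos φ = 0.961748, sin λ = 0.307351, cos λ = 0.951596.
ΔE = −sin λ·ΔX + cos λ·ΔY = −(0.307351)·(-502) + (0.951596)·(503) = 632.94 m.
ΔN = −sin φ cos λ·ΔX − sin φ sin λ·ΔY + cos φ·ΔZ = −(-0.273935)(0.951596)(-502) − (-0.273935)(0.307351)(503) + (0.961748)(131) = 37.48 m.
Horizontal magnitude = √(ΔE² + ΔN²) = √(632.94² + 37.48²) = 634.05 m.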